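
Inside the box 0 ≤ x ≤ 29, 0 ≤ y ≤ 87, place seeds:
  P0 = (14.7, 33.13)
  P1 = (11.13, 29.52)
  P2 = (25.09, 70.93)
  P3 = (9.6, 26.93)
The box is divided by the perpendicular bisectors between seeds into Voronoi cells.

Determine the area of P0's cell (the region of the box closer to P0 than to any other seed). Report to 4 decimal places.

Area of P0's cell: 687.2085

1. box [0,29]×[0,87]: [(0, 0) (29, 0) (29, 87) (0, 87)]
2. ⊥bis P0·P1 via (12.915,31.325): [(0, 44.0969) (29, 15.4182) (29, 87) (0, 87)]  |A|=1660.0307
3. ⊥bis P0·P2 via (19.895,52.03): [(0, 57.4985) (0, 44.0969) (29, 15.4182) (29, 49.5273)]  |A|=688.9051
4. ⊥bis P0·P3 via (12.15,30.03): [(0, 57.4985) (0, 44.0969) (24.4834, 19.8848) (29, 16.1695) (29, 49.5273)]  |A|=687.2085
5. canonical 5-gon: [(0, 57.4985) (0, 44.0969) (24.4834, 19.8848) (29, 16.1695) (29, 49.5273)]
6. shoelace: 687.2085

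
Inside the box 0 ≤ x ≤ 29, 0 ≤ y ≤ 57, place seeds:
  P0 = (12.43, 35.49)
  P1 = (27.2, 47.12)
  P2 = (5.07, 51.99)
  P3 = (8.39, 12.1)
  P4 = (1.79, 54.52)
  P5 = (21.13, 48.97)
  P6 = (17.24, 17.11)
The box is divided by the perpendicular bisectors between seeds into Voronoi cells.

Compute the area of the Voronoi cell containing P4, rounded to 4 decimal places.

Area of P4's cell: 25.8807

1. box [0,29]×[0,57]: [(0, 0) (29, 0) (29, 57) (0, 57)]
2. ⊥bis P4·P0 via (7.11,45.005): [(0, 41.0297) (28.5635, 57) (0, 57)]  |A|=228.0839
3. ⊥bis P4·P1 via (14.495,50.82): [(0, 41.0297) (13.9085, 48.8062) (16.2948, 57) (0, 57)]  |A|=177.8201
4. ⊥bis P4·P2 via (3.43,53.255): [(0, 48.8082) (6.3187, 57) (0, 57)]  |A|=25.8807
5. ⊥bis P4·P3 via (5.09,33.31): [(0, 48.8082) (6.3187, 57) (0, 57)]  |A|=25.8807
6. ⊥bis P4·P5 via (11.46,51.745): [(0, 48.8082) (6.3187, 57) (0, 57)]  |A|=25.8807
7. ⊥bis P4·P6 via (9.515,35.815): [(0, 48.8082) (6.3187, 57) (0, 57)]  |A|=25.8807
8. canonical 3-gon: [(0, 48.8082) (6.3187, 57) (0, 57)]
9. shoelace: 25.8807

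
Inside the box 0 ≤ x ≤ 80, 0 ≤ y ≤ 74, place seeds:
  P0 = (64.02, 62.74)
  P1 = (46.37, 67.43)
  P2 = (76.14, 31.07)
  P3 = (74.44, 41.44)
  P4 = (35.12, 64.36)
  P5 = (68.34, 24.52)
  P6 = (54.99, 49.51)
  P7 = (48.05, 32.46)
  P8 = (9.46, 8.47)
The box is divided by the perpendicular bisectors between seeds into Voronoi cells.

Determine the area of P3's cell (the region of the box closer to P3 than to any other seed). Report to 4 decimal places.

1. box [0,80]×[0,74]: [(0, 0) (80, 0) (80, 74) (0, 74)]
2. ⊥bis P3·P0 via (69.23,52.09): [(0, 18.2226) (0, 0) (80, 0) (80, 57.3587)]  |A|=3023.2503
3. ⊥bis P3·P1 via (60.405,54.435): [(49.129, 42.2565) (10.0037, 0) (80, 0) (80, 57.3587)]  |A|=2364.2627
4. ⊥bis P3·P2 via (75.29,36.255): [(49.129, 42.2565) (37.8963, 30.1249) (80, 37.0271) (80, 57.3587)]  |A|=530.4569
5. ⊥bis P3·P4 via (54.78,52.9): [(49.129, 42.2565) (47.6358, 40.6438) (41.8854, 30.7788) (80, 37.0271) (80, 57.3587)]  |A|=512.6609
6. ⊥bis P3·P5 via (71.39,32.98): [(49.129, 42.2565) (48.2606, 41.3186) (66.3645, 34.7918) (80, 37.0271) (80, 57.3587)]  |A|=395.3085
7. ⊥bis P3·P6 via (64.715,45.475): [(67.0088, 51.0034) (61.0738, 36.6992) (66.3645, 34.7918) (80, 37.0271) (80, 57.3587)]  |A|=285.3719
8. ⊥bis P3·P7 via (61.245,36.95): [(67.0088, 51.0034) (61.2148, 37.0389) (61.3662, 36.5938) (66.3645, 34.7918) (80, 37.0271) (80, 57.3587)]  |A|=285.3148
9. ⊥bis P3·P8 via (41.95,24.955): [(67.0088, 51.0034) (61.2148, 37.0389) (61.3662, 36.5938) (66.3645, 34.7918) (80, 37.0271) (80, 57.3587)]  |A|=285.3148
10. canonical 6-gon: [(67.0088, 51.0034) (61.2148, 37.0389) (61.3662, 36.5938) (66.3645, 34.7918) (80, 37.0271) (80, 57.3587)]
11. shoelace: 285.3148

Area of P3's cell: 285.3148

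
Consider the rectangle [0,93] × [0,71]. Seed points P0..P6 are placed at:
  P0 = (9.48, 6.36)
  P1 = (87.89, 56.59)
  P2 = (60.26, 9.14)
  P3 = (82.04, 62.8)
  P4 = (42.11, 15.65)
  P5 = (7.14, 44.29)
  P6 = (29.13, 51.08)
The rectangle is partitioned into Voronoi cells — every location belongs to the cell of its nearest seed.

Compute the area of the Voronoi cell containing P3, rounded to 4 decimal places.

1. box [0,93]×[0,71]: [(0, 0) (93, 0) (93, 71) (0, 71)]
2. ⊥bis P3·P0 via (45.76,34.58): [(72.6577, 0) (93, 0) (93, 71) (17.4311, 71)]  |A|=3404.8484
3. ⊥bis P3·P1 via (84.965,59.695): [(51.0648, 27.7601) (93, 67.2642) (93, 71) (17.4311, 71)]  |A|=1712.1283
4. ⊥bis P3·P2 via (71.15,35.97): [(32.4655, 51.6716) (63.2038, 39.1953) (93, 67.2642) (93, 71) (17.4311, 71)]  |A|=1460.6537
5. ⊥bis P3·P4 via (62.075,39.225): [(61.1034, 40.0478) (63.2038, 39.1953) (93, 67.2642) (93, 71) (24.5546, 71)]  |A|=1161.0261
6. ⊥bis P3·P5 via (44.59,53.545): [(44.4376, 54.1616) (61.1034, 40.0478) (63.2038, 39.1953) (93, 67.2642) (93, 71) (40.2764, 71)]  |A|=1028.6611
7. ⊥bis P3·P6 via (55.585,56.94): [(58.9165, 41.8998) (61.1034, 40.0478) (63.2038, 39.1953) (93, 67.2642) (93, 71) (52.4706, 71)]  |A|=754.8453
8. canonical 6-gon: [(58.9165, 41.8998) (61.1034, 40.0478) (63.2038, 39.1953) (93, 67.2642) (93, 71) (52.4706, 71)]
9. shoelace: 754.8453

Area of P3's cell: 754.8453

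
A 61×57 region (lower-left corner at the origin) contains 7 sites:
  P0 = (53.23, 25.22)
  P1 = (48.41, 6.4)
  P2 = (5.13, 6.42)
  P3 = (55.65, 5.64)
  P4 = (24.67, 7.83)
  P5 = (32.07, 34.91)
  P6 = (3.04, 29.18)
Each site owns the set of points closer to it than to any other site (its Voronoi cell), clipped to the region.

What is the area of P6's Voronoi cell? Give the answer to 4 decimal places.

1. box [0,61]×[0,57]: [(0, 0) (61, 0) (61, 57) (0, 57)]
2. ⊥bis P6·P0 via (28.135,27.2): [(0, 0) (25.9889, 0) (30.4862, 57) (0, 57)]  |A|=1609.5415
3. ⊥bis P6·P1 via (25.725,17.79): [(0, 0) (16.7927, 0) (27.7034, 21.7304) (30.4862, 57) (0, 57)]  |A|=1509.6234
4. ⊥bis P6·P2 via (4.085,17.8): [(0, 17.4249) (26.7762, 19.8837) (27.7034, 21.7304) (30.4862, 57) (0, 57)]  |A|=1109.3862
5. ⊥bis P6·P3 via (29.345,17.41): [(0, 17.4249) (26.7762, 19.8837) (27.7034, 21.7304) (30.4862, 57) (0, 57)]  |A|=1109.3862
6. ⊥bis P6·P4 via (13.855,18.505): [(0, 17.4249) (14.0636, 18.7163) (28.63, 33.4738) (30.4862, 57) (0, 57)]  |A|=1019.4964
7. ⊥bis P6·P5 via (17.555,32.045): [(0, 17.4249) (14.0636, 18.7163) (19.1656, 23.8852) (12.6293, 57) (0, 57)]  |A|=621.4013
8. canonical 5-gon: [(0, 17.4249) (14.0636, 18.7163) (19.1656, 23.8852) (12.6293, 57) (0, 57)]
9. shoelace: 621.4013

Area of P6's cell: 621.4013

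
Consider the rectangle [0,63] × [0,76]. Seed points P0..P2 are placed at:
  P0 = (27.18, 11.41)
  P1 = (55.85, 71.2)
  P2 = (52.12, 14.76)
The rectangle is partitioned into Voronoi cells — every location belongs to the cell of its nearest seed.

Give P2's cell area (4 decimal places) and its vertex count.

1. box [0,63]×[0,76]: [(0, 0) (63, 0) (63, 76) (0, 76)]
2. ⊥bis P2·P0 via (39.65,13.085): [(41.4076, 0) (63, 0) (63, 76) (31.1991, 76)]  |A|=2028.9448
3. ⊥bis P2·P1 via (53.985,42.98): [(35.4701, 44.2036) (41.4076, 0) (63, 0) (63, 42.3842)]  |A|=1060.648
4. canonical 4-gon: [(35.4701, 44.2036) (41.4076, 0) (63, 0) (63, 42.3842)]
5. shoelace: 1060.648

Area of P2's cell: 1060.6480 (4 vertices)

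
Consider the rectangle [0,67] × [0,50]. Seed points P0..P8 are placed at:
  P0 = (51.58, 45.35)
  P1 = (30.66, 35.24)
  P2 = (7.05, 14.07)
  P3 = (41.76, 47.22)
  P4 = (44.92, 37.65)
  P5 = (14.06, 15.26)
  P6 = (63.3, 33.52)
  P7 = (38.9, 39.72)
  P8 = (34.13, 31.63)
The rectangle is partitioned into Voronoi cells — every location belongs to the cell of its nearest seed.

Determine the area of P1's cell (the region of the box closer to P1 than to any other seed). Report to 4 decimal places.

1. box [0,67]×[0,50]: [(0, 0) (67, 0) (67, 50) (0, 50)]
2. ⊥bis P1·P0 via (41.12,40.295): [(0, 0) (60.5933, 0) (36.4299, 50) (0, 50)]  |A|=2425.5804
3. ⊥bis P1·P2 via (18.855,24.655): [(0, 45.6832) (40.962, 0) (60.5933, 0) (36.4299, 50) (0, 50)]  |A|=1489.9432
4. ⊥bis P1·P3 via (36.21,41.23): [(0, 45.6832) (40.962, 0) (60.5933, 0) (44.283, 33.75) (26.7447, 50) (0, 50)]  |A|=1411.2514
5. ⊥bis P1·P4 via (37.79,36.445): [(0, 45.6832) (40.962, 0) (43.9494, 0) (37.1245, 40.3827) (26.7447, 50) (0, 50)]  |A|=1008.4782
6. ⊥bis P1·P5 via (22.36,25.25): [(0, 45.6832) (6.5247, 38.4064) (42.5116, 8.5075) (37.1245, 40.3827) (26.7447, 50) (0, 50)]  |A|=819.5273
7. ⊥bis P1·P6 via (46.98,34.38): [(0, 45.6832) (6.5247, 38.4064) (42.5116, 8.5075) (37.1245, 40.3827) (26.7447, 50) (0, 50)]  |A|=819.5273
8. ⊥bis P1·P7 via (34.78,37.48): [(0, 45.6832) (6.5247, 38.4064) (42.5116, 8.5075) (38.8939, 29.9134) (29.2199, 47.7067) (26.7447, 50) (0, 50)]  |A|=784.6289
9. ⊥bis P1·P8 via (32.395,33.435): [(0, 45.6832) (6.5247, 38.4064) (23.1752, 24.5727) (35.4058, 36.329) (29.2199, 47.7067) (26.7447, 50) (0, 50)]  |A|=546.9948
10. canonical 7-gon: [(0, 45.6832) (6.5247, 38.4064) (23.1752, 24.5727) (35.4058, 36.329) (29.2199, 47.7067) (26.7447, 50) (0, 50)]
11. shoelace: 546.9948

Area of P1's cell: 546.9948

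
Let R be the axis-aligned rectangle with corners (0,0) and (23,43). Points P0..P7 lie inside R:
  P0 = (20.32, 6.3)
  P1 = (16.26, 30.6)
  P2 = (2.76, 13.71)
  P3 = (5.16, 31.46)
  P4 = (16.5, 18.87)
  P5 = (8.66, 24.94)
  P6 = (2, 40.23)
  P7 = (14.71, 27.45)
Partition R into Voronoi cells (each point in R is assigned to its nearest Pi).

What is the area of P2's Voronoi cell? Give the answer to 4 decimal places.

Area of P2's cell: 195.6848

1. box [0,23]×[0,43]: [(0, 0) (23, 0) (23, 43) (0, 43)]
2. ⊥bis P2·P0 via (11.54,10.005): [(0, 0) (7.3181, 0) (23, 37.1626) (23, 43) (0, 43)]  |A|=697.6096
3. ⊥bis P2·P1 via (9.51,22.155): [(0, 29.7562) (0, 0) (7.3181, 0) (14.8619, 17.8772)]  |A|=286.5313
4. ⊥bis P2·P3 via (3.96,22.585): [(9.9925, 21.7693) (0, 23.1204) (0, 0) (7.3181, 0) (14.8619, 17.8772)]  |A|=253.3771
5. ⊥bis P2·P4 via (9.63,16.29): [(7.4428, 22.1141) (0, 23.1204) (0, 0) (7.3181, 0) (11.7783, 10.5696)]  |A|=215.6139
6. ⊥bis P2·P5 via (5.71,19.325): [(9.1736, 17.5053) (0, 22.3249) (0, 0) (7.3181, 0) (11.7783, 10.5696)]  |A|=195.6848
7. ⊥bis P2·P6 via (2.38,26.97): [(9.1736, 17.5053) (0, 22.3249) (0, 0) (7.3181, 0) (11.7783, 10.5696)]  |A|=195.6848
8. ⊥bis P2·P7 via (8.735,20.58): [(9.1736, 17.5053) (0, 22.3249) (0, 0) (7.3181, 0) (11.7783, 10.5696)]  |A|=195.6848
9. canonical 5-gon: [(9.1736, 17.5053) (0, 22.3249) (0, 0) (7.3181, 0) (11.7783, 10.5696)]
10. shoelace: 195.6848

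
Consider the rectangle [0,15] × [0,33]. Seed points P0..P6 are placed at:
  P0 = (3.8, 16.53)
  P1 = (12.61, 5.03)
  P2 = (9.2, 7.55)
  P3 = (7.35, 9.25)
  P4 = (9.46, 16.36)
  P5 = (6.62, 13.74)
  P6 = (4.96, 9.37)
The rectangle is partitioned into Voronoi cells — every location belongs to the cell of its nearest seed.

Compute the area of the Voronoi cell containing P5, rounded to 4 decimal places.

1. box [0,15]×[0,33]: [(0, 0) (15, 0) (15, 33) (0, 33)]
2. ⊥bis P5·P0 via (5.21,15.135): [(0, 9.869) (0, 0) (15, 0) (15, 25.0303)]  |A|=261.7444
3. ⊥bis P5·P1 via (9.615,9.385): [(0, 9.869) (0, 2.7726) (15, 13.0883) (15, 25.0303)]  |A|=142.7871
4. ⊥bis P5·P2 via (7.91,10.645): [(0, 9.869) (0, 7.3481) (15, 13.6001) (15, 25.0303)]  |A|=104.6327
5. ⊥bis P5·P3 via (6.985,11.495): [(0.5782, 10.4534) (11.8452, 12.2852) (15, 13.6001) (15, 25.0303)]  |A|=86.94
6. ⊥bis P5·P4 via (8.04,15.05): [(6.6339, 16.5742) (0.5782, 10.4534) (10.7543, 12.1078)]  |A|=26.1337
7. ⊥bis P5·P6 via (5.79,11.555): [(6.6339, 16.5742) (2.794, 12.6931) (6.2588, 11.3769) (10.7543, 12.1078)]  |A|=20.7955
8. canonical 4-gon: [(6.6339, 16.5742) (2.794, 12.6931) (6.2588, 11.3769) (10.7543, 12.1078)]
9. shoelace: 20.7955

Area of P5's cell: 20.7955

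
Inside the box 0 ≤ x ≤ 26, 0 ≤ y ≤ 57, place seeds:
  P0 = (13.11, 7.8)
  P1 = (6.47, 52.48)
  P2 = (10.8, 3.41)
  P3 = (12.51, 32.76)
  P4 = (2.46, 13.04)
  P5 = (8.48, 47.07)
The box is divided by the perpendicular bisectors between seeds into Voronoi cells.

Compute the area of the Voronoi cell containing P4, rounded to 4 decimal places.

1. box [0,26]×[0,57]: [(0, 0) (26, 0) (26, 57) (0, 57)]
2. ⊥bis P4·P0 via (7.785,10.42): [(0, 0) (2.6582, 0) (26, 47.4409) (26, 57) (0, 57)]  |A|=928.3206
3. ⊥bis P4·P1 via (4.465,32.76): [(0, 33.214) (0, 0) (2.6582, 0) (18.0949, 31.3742)]  |A|=342.2
4. ⊥bis P4·P2 via (6.63,8.225): [(0, 33.214) (0, 2.4831) (6.7607, 8.3382) (18.0949, 31.3742)]  |A|=322.724
5. ⊥bis P4·P3 via (7.485,22.9): [(0, 26.7146) (0, 2.4831) (6.7607, 8.3382) (12.6342, 20.2758)]  |A|=176.2314
6. ⊥bis P4·P5 via (5.47,30.055): [(0, 26.7146) (0, 2.4831) (6.7607, 8.3382) (12.6342, 20.2758)]  |A|=176.2314
7. canonical 4-gon: [(0, 26.7146) (0, 2.4831) (6.7607, 8.3382) (12.6342, 20.2758)]
8. shoelace: 176.2314

Area of P4's cell: 176.2314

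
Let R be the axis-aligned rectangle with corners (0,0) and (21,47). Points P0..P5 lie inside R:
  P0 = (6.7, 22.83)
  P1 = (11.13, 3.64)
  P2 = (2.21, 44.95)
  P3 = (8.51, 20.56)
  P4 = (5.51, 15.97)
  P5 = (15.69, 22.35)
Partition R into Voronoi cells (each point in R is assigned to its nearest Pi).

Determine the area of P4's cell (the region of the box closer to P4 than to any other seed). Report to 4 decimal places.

1. box [0,21]×[0,47]: [(0, 0) (21, 0) (21, 47) (0, 47)]
2. ⊥bis P4·P0 via (6.105,19.4): [(0, 20.459) (0, 0) (21, 0) (21, 16.8162)]  |A|=391.3896
3. ⊥bis P4·P1 via (8.32,9.805): [(0, 20.459) (0, 6.0128) (21, 15.5845) (21, 16.8162)]  |A|=164.6182
4. ⊥bis P4·P2 via (3.86,30.46): [(0, 20.459) (0, 6.0128) (21, 15.5845) (21, 16.8162)]  |A|=164.6182
5. ⊥bis P4·P3 via (7.01,18.265): [(4.973, 19.5964) (0, 20.459) (0, 6.0128) (15.174, 12.929)]  |A|=121.7822
6. ⊥bis P4·P5 via (10.6,19.16): [(14.0409, 13.6696) (4.973, 19.5964) (0, 20.459) (0, 6.0128) (14.6537, 12.6919)]  |A|=121.4552
7. canonical 5-gon: [(14.0409, 13.6696) (4.973, 19.5964) (0, 20.459) (0, 6.0128) (14.6537, 12.6919)]
8. shoelace: 121.4552

Area of P4's cell: 121.4552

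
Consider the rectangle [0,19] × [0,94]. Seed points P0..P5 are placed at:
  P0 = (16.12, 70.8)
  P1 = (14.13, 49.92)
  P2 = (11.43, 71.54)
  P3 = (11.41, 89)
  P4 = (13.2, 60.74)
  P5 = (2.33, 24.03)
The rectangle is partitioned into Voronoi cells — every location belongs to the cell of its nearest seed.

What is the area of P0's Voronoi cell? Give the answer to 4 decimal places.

1. box [0,19]×[0,94]: [(0, 0) (19, 0) (19, 94) (0, 94)]
2. ⊥bis P0·P1 via (15.125,60.36): [(0, 61.8015) (19, 59.9907) (19, 94) (0, 94)]  |A|=628.9741
3. ⊥bis P0·P2 via (13.775,71.17): [(12.1146, 60.6469) (19, 59.9907) (19, 94) (17.3772, 94)]  |A|=144.1463
4. ⊥bis P0·P3 via (13.765,79.9): [(15.2115, 80.2743) (12.1146, 60.6469) (19, 59.9907) (19, 81.2548)]  |A|=108.8665
5. ⊥bis P0·P4 via (14.66,65.77): [(15.2115, 80.2743) (12.999, 66.2521) (19, 64.5103) (19, 81.2548)]  |A|=75.7185
6. ⊥bis P0·P5 via (9.225,47.415): [(15.2115, 80.2743) (12.999, 66.2521) (19, 64.5103) (19, 81.2548)]  |A|=75.7185
7. canonical 4-gon: [(15.2115, 80.2743) (12.999, 66.2521) (19, 64.5103) (19, 81.2548)]
8. shoelace: 75.7185

Area of P0's cell: 75.7185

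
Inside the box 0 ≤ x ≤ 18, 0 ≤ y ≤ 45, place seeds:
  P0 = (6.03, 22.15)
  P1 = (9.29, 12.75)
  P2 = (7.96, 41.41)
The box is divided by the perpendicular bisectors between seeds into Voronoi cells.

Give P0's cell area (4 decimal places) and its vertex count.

Area of P0's cell: 245.9585 (4 vertices)

1. box [0,18]×[0,45]: [(0, 0) (18, 0) (18, 45) (0, 45)]
2. ⊥bis P0·P1 via (7.66,17.45): [(0, 14.7934) (18, 21.036) (18, 45) (0, 45)]  |A|=487.535
3. ⊥bis P0·P2 via (6.995,31.78): [(0, 32.481) (0, 14.7934) (18, 21.036) (18, 30.6772)]  |A|=245.9585
4. canonical 4-gon: [(0, 32.481) (0, 14.7934) (18, 21.036) (18, 30.6772)]
5. shoelace: 245.9585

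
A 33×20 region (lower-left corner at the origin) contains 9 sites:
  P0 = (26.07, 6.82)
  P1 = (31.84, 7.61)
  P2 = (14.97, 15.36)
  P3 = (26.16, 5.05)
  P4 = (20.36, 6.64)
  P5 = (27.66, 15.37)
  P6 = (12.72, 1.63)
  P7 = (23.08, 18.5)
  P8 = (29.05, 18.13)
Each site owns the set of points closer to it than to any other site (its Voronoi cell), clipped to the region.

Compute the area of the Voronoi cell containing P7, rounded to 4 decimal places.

Area of P7's cell: 40.5541

1. box [0,33]×[0,20]: [(0, 0) (33, 0) (33, 20) (0, 20)]
2. ⊥bis P7·P0 via (24.575,12.66): [(0, 6.369) (33, 14.8167) (33, 20) (0, 20)]  |A|=310.4358
3. ⊥bis P7·P1 via (27.46,13.055): [(0, 6.369) (28.0864, 13.5589) (33, 17.5114) (33, 20) (0, 20)]  |A|=303.8155
4. ⊥bis P7·P2 via (19.025,16.93): [(21.0296, 11.7524) (28.0864, 13.5589) (33, 17.5114) (33, 20) (17.8364, 20)]  |A|=86.9342
5. ⊥bis P7·P3 via (24.62,11.775): [(21.0296, 11.7524) (28.0864, 13.5589) (33, 17.5114) (33, 20) (17.8364, 20)]  |A|=86.9342
6. ⊥bis P7·P4 via (21.72,12.57): [(20.615, 12.8234) (23.0404, 12.2672) (28.0864, 13.5589) (33, 17.5114) (33, 20) (17.8364, 20)]  |A|=85.7506
7. ⊥bis P7·P5 via (25.37,16.935): [(20.615, 12.8234) (22.2966, 12.4378) (27.4646, 20) (17.8364, 20)]  |A|=41.9039
8. ⊥bis P7·P6 via (17.9,10.065): [(20.615, 12.8234) (22.2966, 12.4378) (27.4646, 20) (17.8364, 20)]  |A|=41.9039
9. ⊥bis P7·P8 via (26.065,18.315): [(20.615, 12.8234) (22.2966, 12.4378) (26.0403, 17.9158) (26.1694, 20) (17.8364, 20)]  |A|=40.5541
10. canonical 5-gon: [(20.615, 12.8234) (22.2966, 12.4378) (26.0403, 17.9158) (26.1694, 20) (17.8364, 20)]
11. shoelace: 40.5541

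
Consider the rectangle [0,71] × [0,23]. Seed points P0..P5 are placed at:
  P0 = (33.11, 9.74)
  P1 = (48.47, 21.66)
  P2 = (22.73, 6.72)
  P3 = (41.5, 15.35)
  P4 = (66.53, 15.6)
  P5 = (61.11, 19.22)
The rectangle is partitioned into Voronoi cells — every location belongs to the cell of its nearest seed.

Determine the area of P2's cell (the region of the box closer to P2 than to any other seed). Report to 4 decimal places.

1. box [0,71]×[0,23]: [(0, 0) (71, 0) (71, 23) (0, 23)]
2. ⊥bis P2·P0 via (27.92,8.23): [(0, 0) (30.3145, 0) (23.6228, 23) (0, 23)]  |A|=620.2781
3. ⊥bis P2·P1 via (35.6,14.19): [(0, 0) (30.3145, 0) (23.6228, 23) (0, 23)]  |A|=620.2781
4. ⊥bis P2·P3 via (32.115,11.035): [(0, 0) (30.3145, 0) (23.6228, 23) (0, 23)]  |A|=620.2781
5. ⊥bis P2·P4 via (44.63,11.16): [(0, 0) (30.3145, 0) (23.6228, 23) (0, 23)]  |A|=620.2781
6. ⊥bis P2·P5 via (41.92,12.97): [(0, 0) (30.3145, 0) (23.6228, 23) (0, 23)]  |A|=620.2781
7. canonical 4-gon: [(0, 0) (30.3145, 0) (23.6228, 23) (0, 23)]
8. shoelace: 620.2781

Area of P2's cell: 620.2781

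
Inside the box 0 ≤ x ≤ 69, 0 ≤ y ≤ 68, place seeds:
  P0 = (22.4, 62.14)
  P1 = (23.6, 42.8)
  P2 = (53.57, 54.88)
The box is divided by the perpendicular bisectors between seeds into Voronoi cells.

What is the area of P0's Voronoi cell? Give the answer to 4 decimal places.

1. box [0,69]×[0,68]: [(0, 0) (69, 0) (69, 68) (0, 68)]
2. ⊥bis P0·P1 via (23,52.47): [(0, 51.0429) (69, 55.3242) (69, 68) (0, 68)]  |A|=1022.3353
3. ⊥bis P0·P2 via (37.985,58.51): [(0, 51.0429) (36.7773, 53.3248) (40.1954, 68) (0, 68)]  |A|=606.7546
4. canonical 4-gon: [(0, 51.0429) (36.7773, 53.3248) (40.1954, 68) (0, 68)]
5. shoelace: 606.7546

Area of P0's cell: 606.7546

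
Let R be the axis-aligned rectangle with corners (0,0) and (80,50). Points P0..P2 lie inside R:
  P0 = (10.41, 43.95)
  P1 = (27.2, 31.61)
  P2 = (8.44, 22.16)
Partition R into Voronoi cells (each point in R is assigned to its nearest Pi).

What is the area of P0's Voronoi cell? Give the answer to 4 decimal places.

Area of P0's cell: 362.7854

1. box [0,80]×[0,50]: [(0, 0) (80, 0) (80, 50) (0, 50)]
2. ⊥bis P0·P1 via (18.805,37.78): [(0, 12.1936) (27.7862, 50) (0, 50)]  |A|=525.2484
3. ⊥bis P0·P2 via (9.425,33.055): [(0, 33.9071) (14.9642, 32.5542) (27.7862, 50) (0, 50)]  |A|=362.7854
4. canonical 4-gon: [(0, 33.9071) (14.9642, 32.5542) (27.7862, 50) (0, 50)]
5. shoelace: 362.7854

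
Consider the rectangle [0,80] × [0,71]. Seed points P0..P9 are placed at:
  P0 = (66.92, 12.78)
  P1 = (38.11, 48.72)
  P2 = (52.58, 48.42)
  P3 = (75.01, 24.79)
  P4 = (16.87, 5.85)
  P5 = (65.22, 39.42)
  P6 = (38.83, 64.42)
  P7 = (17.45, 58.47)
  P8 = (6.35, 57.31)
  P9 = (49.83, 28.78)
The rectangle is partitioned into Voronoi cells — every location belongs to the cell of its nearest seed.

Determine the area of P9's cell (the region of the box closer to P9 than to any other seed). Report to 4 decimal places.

Area of P9's cell: 716.9031

1. box [0,80]×[0,71]: [(0, 0) (80, 0) (80, 71) (0, 71)]
2. ⊥bis P9·P0 via (58.375,20.78): [(0, 0) (38.9203, 0) (80, 43.8782) (80, 71) (0, 71)]  |A|=4778.7493
3. ⊥bis P9·P1 via (43.97,38.75): [(0, 12.906) (0, 0) (38.9203, 0) (80, 43.8782) (80, 59.9271)]  |A|=2012.0757
4. ⊥bis P9·P2 via (51.205,38.6): [(45.1559, 39.447) (0, 12.906) (0, 0) (38.9203, 0) (72.2939, 35.6471)]  |A|=1606.1417
5. ⊥bis P9·P3 via (62.42,26.785): [(64.0081, 36.8073) (45.1559, 39.447) (0, 12.906) (0, 0) (38.9203, 0) (62.0987, 24.7574)]  |A|=1555.1126
6. ⊥bis P9·P4 via (33.35,17.315): [(64.0081, 36.8073) (45.1559, 39.447) (25.848, 28.0985) (42.6353, 3.9681) (62.0987, 24.7574)]  |A|=763.3834
7. ⊥bis P9·P5 via (57.525,34.1): [(62.4503, 26.976) (54.7578, 38.1025) (45.1559, 39.447) (25.848, 28.0985) (42.6353, 3.9681) (62.0987, 24.7574)]  |A|=716.9031
8. ⊥bis P9·P6 via (44.33,46.6): [(62.4503, 26.976) (54.7578, 38.1025) (45.1559, 39.447) (25.848, 28.0985) (42.6353, 3.9681) (62.0987, 24.7574)]  |A|=716.9031
9. ⊥bis P9·P7 via (33.64,43.625): [(62.4503, 26.976) (54.7578, 38.1025) (45.1559, 39.447) (25.848, 28.0985) (42.6353, 3.9681) (62.0987, 24.7574)]  |A|=716.9031
10. ⊥bis P9·P8 via (28.09,43.045): [(62.4503, 26.976) (54.7578, 38.1025) (45.1559, 39.447) (25.848, 28.0985) (42.6353, 3.9681) (62.0987, 24.7574)]  |A|=716.9031
11. canonical 6-gon: [(62.4503, 26.976) (54.7578, 38.1025) (45.1559, 39.447) (25.848, 28.0985) (42.6353, 3.9681) (62.0987, 24.7574)]
12. shoelace: 716.9031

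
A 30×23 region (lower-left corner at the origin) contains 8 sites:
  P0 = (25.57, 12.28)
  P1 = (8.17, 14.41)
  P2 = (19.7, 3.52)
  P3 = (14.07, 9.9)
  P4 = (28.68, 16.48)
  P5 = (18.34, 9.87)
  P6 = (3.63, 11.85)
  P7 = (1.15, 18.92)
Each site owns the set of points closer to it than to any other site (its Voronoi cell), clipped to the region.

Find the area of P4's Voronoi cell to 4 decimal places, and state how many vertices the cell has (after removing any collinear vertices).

Area of P4's cell: 75.7001 (5 vertices)

1. box [0,30]×[0,23]: [(0, 0) (30, 0) (30, 23) (0, 23)]
2. ⊥bis P4·P0 via (27.125,14.38): [(30, 12.2511) (30, 23) (15.4838, 23)]  |A|=78.0161
3. ⊥bis P4·P1 via (18.425,15.445): [(17.8385, 21.2565) (30, 12.2511) (30, 23) (17.6625, 23)]  |A|=76.1168
4. ⊥bis P4·P2 via (24.19,10): [(17.8385, 21.2565) (30, 12.2511) (30, 23) (17.6625, 23)]  |A|=76.1168
5. ⊥bis P4·P3 via (21.375,13.19): [(17.8385, 21.2565) (30, 12.2511) (30, 23) (17.6625, 23)]  |A|=76.1168
6. ⊥bis P4·P5 via (23.51,13.175): [(17.7437, 22.1952) (18.798, 20.5459) (30, 12.2511) (30, 23) (17.6625, 23)]  |A|=75.7001
7. ⊥bis P4·P6 via (16.155,14.165): [(17.7437, 22.1952) (18.798, 20.5459) (30, 12.2511) (30, 23) (17.6625, 23)]  |A|=75.7001
8. ⊥bis P4·P7 via (14.915,17.7): [(17.7437, 22.1952) (18.798, 20.5459) (30, 12.2511) (30, 23) (17.6625, 23)]  |A|=75.7001
9. canonical 5-gon: [(17.7437, 22.1952) (18.798, 20.5459) (30, 12.2511) (30, 23) (17.6625, 23)]
10. shoelace: 75.7001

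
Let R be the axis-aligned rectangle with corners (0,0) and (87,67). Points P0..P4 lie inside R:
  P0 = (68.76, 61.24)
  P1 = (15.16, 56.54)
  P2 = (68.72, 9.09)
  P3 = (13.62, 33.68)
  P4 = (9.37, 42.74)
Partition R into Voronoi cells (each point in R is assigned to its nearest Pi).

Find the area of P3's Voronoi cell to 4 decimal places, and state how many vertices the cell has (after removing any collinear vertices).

1. box [0,87]×[0,67]: [(0, 0) (87, 0) (87, 67) (0, 67)]
2. ⊥bis P3·P0 via (41.19,47.46): [(0, 0) (64.9114, 0) (31.4235, 67) (0, 67)]  |A|=3227.2204
3. ⊥bis P3·P1 via (14.39,45.11): [(0, 46.0794) (0, 0) (64.9114, 0) (43.3393, 43.1598)]  |A|=2399.306
4. ⊥bis P3·P2 via (41.17,21.385): [(0, 46.0794) (0, 0) (31.6263, 0) (47.3271, 35.1814) (43.3393, 43.1598)]  |A|=1813.7978
5. ⊥bis P3·P4 via (11.495,38.21): [(24.7206, 44.4141) (0, 32.8178) (0, 0) (31.6263, 0) (47.3271, 35.1814) (43.3393, 43.1598)]  |A|=1649.8798
6. canonical 6-gon: [(24.7206, 44.4141) (0, 32.8178) (0, 0) (31.6263, 0) (47.3271, 35.1814) (43.3393, 43.1598)]
7. shoelace: 1649.8798

Area of P3's cell: 1649.8798 (6 vertices)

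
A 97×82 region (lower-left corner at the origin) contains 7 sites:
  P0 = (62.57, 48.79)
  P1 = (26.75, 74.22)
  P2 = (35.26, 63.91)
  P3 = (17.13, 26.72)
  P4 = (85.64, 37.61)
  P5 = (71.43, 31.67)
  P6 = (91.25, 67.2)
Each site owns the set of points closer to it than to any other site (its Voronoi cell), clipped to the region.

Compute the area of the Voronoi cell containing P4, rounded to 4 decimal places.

Area of P4's cell: 753.5591

1. box [0,97]×[0,82]: [(0, 0) (97, 0) (97, 82) (0, 82)]
2. ⊥bis P4·P0 via (74.105,43.2): [(53.1698, 0) (97, 0) (97, 82) (92.9079, 82)]  |A|=1964.814
3. ⊥bis P4·P1 via (56.195,55.915): [(53.1698, 0) (97, 0) (97, 82) (92.9079, 82)]  |A|=1964.814
4. ⊥bis P4·P2 via (60.45,50.76): [(53.1698, 0) (97, 0) (97, 82) (92.9079, 82)]  |A|=1964.814
5. ⊥bis P4·P3 via (51.385,32.165): [(55.6758, 5.1712) (56.4978, 0) (97, 0) (97, 82) (92.9079, 82)]  |A|=1956.209
6. ⊥bis P4·P5 via (78.535,34.64): [(74.5623, 44.1437) (93.0151, 0) (97, 0) (97, 82) (92.9079, 82)]  |A|=1085.3551
7. ⊥bis P4·P6 via (88.445,52.405): [(79.3972, 54.1204) (74.5623, 44.1437) (93.0151, 0) (97, 0) (97, 50.783)]  |A|=753.5591
8. canonical 5-gon: [(79.3972, 54.1204) (74.5623, 44.1437) (93.0151, 0) (97, 0) (97, 50.783)]
9. shoelace: 753.5591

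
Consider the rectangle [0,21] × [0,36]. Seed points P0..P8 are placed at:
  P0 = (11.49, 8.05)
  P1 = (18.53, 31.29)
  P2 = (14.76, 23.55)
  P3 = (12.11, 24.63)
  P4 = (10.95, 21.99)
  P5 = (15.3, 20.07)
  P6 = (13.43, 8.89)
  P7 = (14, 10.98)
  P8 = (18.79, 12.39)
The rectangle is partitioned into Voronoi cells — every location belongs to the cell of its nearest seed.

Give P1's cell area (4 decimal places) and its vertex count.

Area of P1's cell: 86.4432 (4 vertices)

1. box [0,21]×[0,36]: [(0, 0) (21, 0) (21, 36) (0, 36)]
2. ⊥bis P1·P0 via (15.01,19.67): [(0, 24.2169) (21, 17.8555) (21, 36) (0, 36)]  |A|=314.2399
3. ⊥bis P1·P2 via (16.645,27.42): [(0, 35.5274) (21, 25.2988) (21, 36) (0, 36)]  |A|=117.3247
4. ⊥bis P1·P3 via (15.32,27.96): [(15.099, 28.173) (21, 25.2988) (21, 36) (6.9794, 36)]  |A|=86.4432
5. ⊥bis P1·P4 via (14.74,26.64): [(15.099, 28.173) (21, 25.2988) (21, 36) (6.9794, 36)]  |A|=86.4432
6. ⊥bis P1·P5 via (16.915,25.68): [(15.099, 28.173) (21, 25.2988) (21, 36) (6.9794, 36)]  |A|=86.4432
7. ⊥bis P1·P6 via (15.98,20.09): [(15.099, 28.173) (21, 25.2988) (21, 36) (6.9794, 36)]  |A|=86.4432
8. ⊥bis P1·P7 via (16.265,21.135): [(15.099, 28.173) (21, 25.2988) (21, 36) (6.9794, 36)]  |A|=86.4432
9. ⊥bis P1·P8 via (18.66,21.84): [(15.099, 28.173) (21, 25.2988) (21, 36) (6.9794, 36)]  |A|=86.4432
10. canonical 4-gon: [(15.099, 28.173) (21, 25.2988) (21, 36) (6.9794, 36)]
11. shoelace: 86.4432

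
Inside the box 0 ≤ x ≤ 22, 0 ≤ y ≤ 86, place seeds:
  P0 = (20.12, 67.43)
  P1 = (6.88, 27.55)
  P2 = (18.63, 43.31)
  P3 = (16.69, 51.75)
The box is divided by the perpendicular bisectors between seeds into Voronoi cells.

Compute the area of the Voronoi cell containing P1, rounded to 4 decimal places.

1. box [0,22]×[0,86]: [(0, 0) (22, 0) (22, 86) (0, 86)]
2. ⊥bis P1·P0 via (13.5,47.49): [(0, 51.9719) (0, 0) (22, 0) (22, 44.668)]  |A|=1063.0398
3. ⊥bis P1·P2 via (12.755,35.43): [(0, 44.9396) (0, 0) (22, 0) (22, 28.5373)]  |A|=808.246
4. ⊥bis P1·P3 via (11.785,39.65): [(1.5059, 43.8169) (0, 44.4273) (0, 0) (22, 0) (22, 28.5373)]  |A|=807.8603
5. canonical 5-gon: [(1.5059, 43.8169) (0, 44.4273) (0, 0) (22, 0) (22, 28.5373)]
6. shoelace: 807.8603

Area of P1's cell: 807.8603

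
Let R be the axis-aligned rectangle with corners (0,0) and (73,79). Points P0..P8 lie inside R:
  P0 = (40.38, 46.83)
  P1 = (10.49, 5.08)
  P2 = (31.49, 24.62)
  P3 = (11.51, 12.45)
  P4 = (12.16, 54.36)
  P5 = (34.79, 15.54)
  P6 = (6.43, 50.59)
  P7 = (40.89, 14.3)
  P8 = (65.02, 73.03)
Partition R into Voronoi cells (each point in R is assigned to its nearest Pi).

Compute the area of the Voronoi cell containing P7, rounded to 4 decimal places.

1. box [0,73]×[0,79]: [(0, 0) (73, 0) (73, 79) (0, 79)]
2. ⊥bis P7·P0 via (40.635,30.565): [(0, 29.9279) (0, 0) (73, 0) (73, 31.0724)]  |A|=2226.5126
3. ⊥bis P7·P1 via (25.69,9.69): [(19.4595, 30.233) (28.6289, 0) (73, 0) (73, 31.0724)]  |A|=1502.5524
4. ⊥bis P7·P2 via (36.19,19.46): [(48.5175, 30.6886) (25.641, 9.8514) (28.6289, 0) (73, 0) (73, 31.0724)]  |A|=1205.0202
5. ⊥bis P7·P3 via (26.2,13.375): [(48.5175, 30.6886) (26.3795, 10.5241) (26.6265, 6.6023) (28.6289, 0) (73, 0) (73, 31.0724)]  |A|=1203.4891
6. ⊥bis P7·P4 via (26.525,34.33): [(48.5175, 30.6886) (26.3795, 10.5241) (26.6265, 6.6023) (28.6289, 0) (73, 0) (73, 31.0724)]  |A|=1203.4891
7. ⊥bis P7·P5 via (37.84,14.92): [(48.5175, 30.6886) (39.3475, 22.336) (34.8071, 0) (73, 0) (73, 31.0724)]  |A|=1049.8566
8. ⊥bis P7·P6 via (23.66,32.445): [(48.5175, 30.6886) (39.3475, 22.336) (34.8071, 0) (73, 0) (73, 31.0724)]  |A|=1049.8566
9. ⊥bis P7·P8 via (52.955,43.665): [(48.5175, 30.6886) (39.3475, 22.336) (34.8071, 0) (73, 0) (73, 31.0724)]  |A|=1049.8566
10. canonical 5-gon: [(48.5175, 30.6886) (39.3475, 22.336) (34.8071, 0) (73, 0) (73, 31.0724)]
11. shoelace: 1049.8566

Area of P7's cell: 1049.8566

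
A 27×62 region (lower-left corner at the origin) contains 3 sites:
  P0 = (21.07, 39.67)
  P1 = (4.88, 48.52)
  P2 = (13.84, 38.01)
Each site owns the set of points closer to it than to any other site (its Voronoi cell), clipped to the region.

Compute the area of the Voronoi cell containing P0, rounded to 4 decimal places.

1. box [0,27]×[0,62]: [(0, 0) (27, 0) (27, 62) (0, 62)]
2. ⊥bis P0·P1 via (12.975,44.095): [(0, 20.3588) (0, 0) (27, 0) (27, 62) (22.7625, 62)]  |A|=1200.0717
3. ⊥bis P0·P2 via (17.455,38.84): [(15.2802, 48.3121) (26.3726, 0) (27, 0) (27, 62) (22.7625, 62)]  |A|=407.4697
4. canonical 5-gon: [(15.2802, 48.3121) (26.3726, 0) (27, 0) (27, 62) (22.7625, 62)]
5. shoelace: 407.4697

Area of P0's cell: 407.4697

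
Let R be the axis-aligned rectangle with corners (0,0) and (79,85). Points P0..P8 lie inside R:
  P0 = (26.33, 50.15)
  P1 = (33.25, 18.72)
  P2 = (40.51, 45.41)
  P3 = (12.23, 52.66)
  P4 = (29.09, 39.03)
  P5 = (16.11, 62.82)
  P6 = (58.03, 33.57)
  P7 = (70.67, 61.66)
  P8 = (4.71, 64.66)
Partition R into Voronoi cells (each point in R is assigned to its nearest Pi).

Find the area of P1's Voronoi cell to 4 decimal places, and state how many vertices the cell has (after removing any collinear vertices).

1. box [0,79]×[0,85]: [(0, 0) (79, 0) (79, 85) (0, 85)]
2. ⊥bis P1·P0 via (29.79,34.435): [(0, 27.8761) (0, 0) (79, 0) (79, 45.2697)]  |A|=2889.2566
3. ⊥bis P1·P2 via (36.88,32.065): [(28.8931, 34.2375) (0, 27.8761) (0, 0) (79, 0) (79, 20.6079)]  |A|=2271.3935
4. ⊥bis P1·P3 via (22.74,35.69): [(28.8931, 34.2375) (15.7071, 31.3344) (0, 21.6065) (0, 0) (79, 0) (79, 20.6079)]  |A|=2222.1548
5. ⊥bis P1·P4 via (31.17,28.875): [(41.1172, 30.9124) (2.133, 22.9275) (0, 21.6065) (0, 0) (79, 0) (79, 20.6079)]  |A|=2072.8151
6. ⊥bis P1·P5 via (24.68,40.77): [(41.1172, 30.9124) (2.133, 22.9275) (0, 21.6065) (0, 0) (79, 0) (79, 20.6079)]  |A|=2072.8151
7. ⊥bis P1·P6 via (45.64,26.145): [(43.1074, 30.3711) (41.1172, 30.9124) (2.133, 22.9275) (0, 21.6065) (0, 0) (61.308, 0)]  |A|=1434.3184
8. ⊥bis P1·P7 via (51.96,40.19): [(43.1074, 30.3711) (41.1172, 30.9124) (2.133, 22.9275) (0, 21.6065) (0, 0) (61.308, 0)]  |A|=1434.3184
9. ⊥bis P1·P8 via (18.98,41.69): [(43.1074, 30.3711) (41.1172, 30.9124) (2.133, 22.9275) (0, 21.6065) (0, 0) (61.308, 0)]  |A|=1434.3184
10. canonical 6-gon: [(43.1074, 30.3711) (41.1172, 30.9124) (2.133, 22.9275) (0, 21.6065) (0, 0) (61.308, 0)]
11. shoelace: 1434.3184

Area of P1's cell: 1434.3184 (6 vertices)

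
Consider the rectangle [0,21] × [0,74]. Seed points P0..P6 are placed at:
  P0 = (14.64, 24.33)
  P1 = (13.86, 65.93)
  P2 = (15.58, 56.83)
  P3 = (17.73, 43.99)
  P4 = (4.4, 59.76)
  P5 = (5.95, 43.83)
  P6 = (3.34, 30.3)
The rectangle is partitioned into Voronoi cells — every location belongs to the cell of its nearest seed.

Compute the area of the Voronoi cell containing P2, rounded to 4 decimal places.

Area of P2's cell: 128.4362

1. box [0,21]×[0,74]: [(0, 0) (21, 0) (21, 74) (0, 74)]
2. ⊥bis P2·P0 via (15.11,40.58): [(0, 41.017) (21, 40.4096) (21, 74) (0, 74)]  |A|=699.02
3. ⊥bis P2·P1 via (14.72,61.38): [(0, 58.5978) (0, 41.017) (21, 40.4096) (21, 62.567)]  |A|=417.2498
4. ⊥bis P2·P3 via (16.655,50.41): [(0, 58.5978) (0, 47.6212) (21, 51.1376) (21, 62.567)]  |A|=235.263
5. ⊥bis P2·P4 via (9.99,58.295): [(10.5941, 60.6002) (7.5228, 48.8809) (21, 51.1376) (21, 62.567)]  |A|=134.9729
6. ⊥bis P2·P5 via (10.765,50.33): [(10.5941, 60.6002) (8.3679, 52.1057) (11.7628, 49.5908) (21, 51.1376) (21, 62.567)]  |A|=128.4362
7. ⊥bis P2·P6 via (9.46,43.565): [(10.5941, 60.6002) (8.3679, 52.1057) (11.7628, 49.5908) (21, 51.1376) (21, 62.567)]  |A|=128.4362
8. canonical 5-gon: [(10.5941, 60.6002) (8.3679, 52.1057) (11.7628, 49.5908) (21, 51.1376) (21, 62.567)]
9. shoelace: 128.4362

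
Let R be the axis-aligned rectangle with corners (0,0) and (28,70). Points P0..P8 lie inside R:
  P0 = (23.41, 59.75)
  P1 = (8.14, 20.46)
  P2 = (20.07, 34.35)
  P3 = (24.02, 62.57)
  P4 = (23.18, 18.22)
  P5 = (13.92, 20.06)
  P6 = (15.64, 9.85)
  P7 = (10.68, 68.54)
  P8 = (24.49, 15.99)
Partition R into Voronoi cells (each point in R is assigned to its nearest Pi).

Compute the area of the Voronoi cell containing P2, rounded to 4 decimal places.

Area of P2's cell: 489.5824

1. box [0,28]×[0,70]: [(0, 0) (28, 0) (28, 70) (0, 70)]
2. ⊥bis P2·P0 via (21.74,47.05): [(0, 49.9087) (0, 0) (28, 0) (28, 46.2268)]  |A|=1345.8978
3. ⊥bis P2·P1 via (14.105,27.405): [(0, 49.9087) (0, 39.5197) (28, 15.4707) (28, 46.2268)]  |A|=576.0327
4. ⊥bis P2·P3 via (22.045,48.46): [(0, 49.9087) (0, 39.5197) (28, 15.4707) (28, 46.2268)]  |A|=576.0327
5. ⊥bis P2·P4 via (21.625,26.285): [(0, 49.9087) (0, 39.5197) (16.5486, 25.3062) (28, 27.5142) (28, 46.2268)]  |A|=507.0754
6. ⊥bis P2·P5 via (16.995,27.205): [(0, 49.9087) (0, 39.5197) (11.6692, 29.4971) (19.9038, 25.9531) (28, 27.5142) (28, 46.2268)]  |A|=498.4666
7. ⊥bis P2·P6 via (17.855,22.1): [(0, 49.9087) (0, 39.5197) (11.6692, 29.4971) (19.9038, 25.9531) (28, 27.5142) (28, 46.2268)]  |A|=498.4666
8. ⊥bis P2·P7 via (15.375,51.445): [(6.6144, 49.039) (0, 47.2224) (0, 39.5197) (11.6692, 29.4971) (19.9038, 25.9531) (28, 27.5142) (28, 46.2268)]  |A|=489.5824
9. ⊥bis P2·P8 via (22.28,25.17): [(6.6144, 49.039) (0, 47.2224) (0, 39.5197) (11.6692, 29.4971) (19.9038, 25.9531) (28, 27.5142) (28, 46.2268)]  |A|=489.5824
10. canonical 7-gon: [(6.6144, 49.039) (0, 47.2224) (0, 39.5197) (11.6692, 29.4971) (19.9038, 25.9531) (28, 27.5142) (28, 46.2268)]
11. shoelace: 489.5824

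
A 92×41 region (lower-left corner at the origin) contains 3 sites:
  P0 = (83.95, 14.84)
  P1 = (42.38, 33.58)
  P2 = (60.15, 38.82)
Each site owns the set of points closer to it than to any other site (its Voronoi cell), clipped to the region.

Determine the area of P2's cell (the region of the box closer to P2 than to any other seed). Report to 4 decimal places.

Area of P2's cell: 510.8152

1. box [0,92]×[0,41]: [(0, 0) (92, 0) (92, 41) (0, 41)]
2. ⊥bis P2·P0 via (72.05,26.83): [(0, 0) (45.0171, 0) (86.3272, 41) (0, 41)]  |A|=2692.5572
3. ⊥bis P2·P1 via (51.265,36.2): [(58.1083, 12.9929) (86.3272, 41) (49.8496, 41)]  |A|=510.8152
4. canonical 3-gon: [(58.1083, 12.9929) (86.3272, 41) (49.8496, 41)]
5. shoelace: 510.8152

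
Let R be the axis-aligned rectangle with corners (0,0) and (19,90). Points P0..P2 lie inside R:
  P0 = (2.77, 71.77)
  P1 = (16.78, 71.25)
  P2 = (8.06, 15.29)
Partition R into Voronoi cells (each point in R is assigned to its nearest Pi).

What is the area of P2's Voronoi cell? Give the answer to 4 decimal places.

Area of P2's cell: 821.2287

1. box [0,19]×[0,90]: [(0, 0) (19, 0) (19, 90) (0, 90)]
2. ⊥bis P2·P0 via (5.415,43.53): [(0, 43.0228) (0, 0) (19, 0) (19, 44.8024)]  |A|=834.3395
3. ⊥bis P2·P1 via (12.42,43.27): [(8.7481, 43.8422) (0, 43.0228) (0, 0) (19, 0) (19, 42.2447)]  |A|=821.2287
4. canonical 5-gon: [(8.7481, 43.8422) (0, 43.0228) (0, 0) (19, 0) (19, 42.2447)]
5. shoelace: 821.2287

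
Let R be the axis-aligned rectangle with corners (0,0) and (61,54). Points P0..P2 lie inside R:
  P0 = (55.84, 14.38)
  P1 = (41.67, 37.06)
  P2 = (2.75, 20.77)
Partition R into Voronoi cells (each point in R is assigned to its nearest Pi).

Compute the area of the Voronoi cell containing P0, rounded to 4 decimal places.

Area of P0's cell: 761.5336

1. box [0,61]×[0,54]: [(0, 0) (61, 0) (61, 54) (0, 54)]
2. ⊥bis P0·P1 via (48.755,25.72): [(7.5885, 0) (61, 0) (61, 33.3704)]  |A|=891.1826
3. ⊥bis P0·P2 via (29.295,17.575): [(28.7727, 13.2355) (27.1796, 0) (61, 0) (61, 33.3704)]  |A|=761.5336
4. canonical 4-gon: [(28.7727, 13.2355) (27.1796, 0) (61, 0) (61, 33.3704)]
5. shoelace: 761.5336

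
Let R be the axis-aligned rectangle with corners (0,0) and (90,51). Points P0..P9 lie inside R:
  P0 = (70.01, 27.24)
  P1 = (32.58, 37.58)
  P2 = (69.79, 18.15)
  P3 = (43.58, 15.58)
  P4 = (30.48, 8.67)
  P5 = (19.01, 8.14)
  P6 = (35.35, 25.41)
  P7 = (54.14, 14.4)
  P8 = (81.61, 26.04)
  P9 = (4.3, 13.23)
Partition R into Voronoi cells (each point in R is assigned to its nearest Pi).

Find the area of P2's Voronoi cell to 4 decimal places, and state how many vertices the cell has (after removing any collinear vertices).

Area of P2's cell: 448.3186 (5 vertices)

1. box [0,90]×[0,51]: [(0, 0) (90, 0) (90, 51) (0, 51)]
2. ⊥bis P2·P0 via (69.9,22.695): [(0, 24.3867) (0, 0) (90, 0) (90, 22.2085)]  |A|=2096.7876
3. ⊥bis P2·P1 via (51.185,27.865): [(48.7526, 23.2068) (36.6347, 0) (90, 0) (90, 22.2085)]  |A|=1077.2412
4. ⊥bis P2·P3 via (56.685,16.865): [(56.0805, 23.0295) (58.3387, 0) (90, 0) (90, 22.2085)]  |A|=741.2222
5. ⊥bis P2·P4 via (50.135,13.41): [(56.0805, 23.0295) (58.3387, 0) (90, 0) (90, 22.2085)]  |A|=741.2222
6. ⊥bis P2·P5 via (44.4,13.145): [(56.0805, 23.0295) (58.3387, 0) (90, 0) (90, 22.2085)]  |A|=741.2222
7. ⊥bis P2·P6 via (52.57,21.78): [(56.0805, 23.0295) (58.3387, 0) (90, 0) (90, 22.2085)]  |A|=741.2222
8. ⊥bis P2·P7 via (61.965,16.275): [(60.3714, 22.9256) (65.8648, 0) (90, 0) (90, 22.2085)]  |A|=605.6614
9. ⊥bis P2·P8 via (75.7,22.095): [(75.3882, 22.5622) (60.3714, 22.9256) (65.8648, 0) (90, 0) (90, 0.6722)]  |A|=448.3186
10. ⊥bis P2·P9 via (37.045,15.69): [(75.3882, 22.5622) (60.3714, 22.9256) (65.8648, 0) (90, 0) (90, 0.6722)]  |A|=448.3186
11. canonical 5-gon: [(75.3882, 22.5622) (60.3714, 22.9256) (65.8648, 0) (90, 0) (90, 0.6722)]
12. shoelace: 448.3186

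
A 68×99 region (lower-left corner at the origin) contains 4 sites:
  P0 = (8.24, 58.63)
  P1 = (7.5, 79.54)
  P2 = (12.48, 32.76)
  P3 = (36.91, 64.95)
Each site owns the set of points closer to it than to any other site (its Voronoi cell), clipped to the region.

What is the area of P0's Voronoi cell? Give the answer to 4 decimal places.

1. box [0,68]×[0,99]: [(0, 0) (68, 0) (68, 99) (0, 99)]
2. ⊥bis P0·P1 via (7.87,69.085): [(0, 68.8065) (0, 0) (68, 0) (68, 71.213)]  |A|=4760.662
3. ⊥bis P0·P2 via (10.36,45.695): [(0, 68.8065) (0, 43.997) (68, 55.142) (68, 71.213)]  |A|=1389.9352
4. ⊥bis P0·P3 via (22.575,61.79): [(20.8655, 69.5449) (0, 68.8065) (0, 43.997) (25.5733, 48.1884)]  |A|=541.7754
5. canonical 4-gon: [(20.8655, 69.5449) (0, 68.8065) (0, 43.997) (25.5733, 48.1884)]
6. shoelace: 541.7754

Area of P0's cell: 541.7754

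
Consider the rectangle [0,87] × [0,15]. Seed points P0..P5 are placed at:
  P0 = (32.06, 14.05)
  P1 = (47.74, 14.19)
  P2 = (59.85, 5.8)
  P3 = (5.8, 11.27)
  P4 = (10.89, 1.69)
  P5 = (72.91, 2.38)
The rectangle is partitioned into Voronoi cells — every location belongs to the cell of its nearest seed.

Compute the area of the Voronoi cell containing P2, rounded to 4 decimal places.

Area of P2's cell: 228.0982

1. box [0,87]×[0,15]: [(0, 0) (87, 0) (87, 15) (0, 15)]
2. ⊥bis P2·P0 via (45.955,9.925): [(43.0086, 0) (87, 0) (87, 15) (47.4616, 15)]  |A|=626.4736
3. ⊥bis P2·P1 via (53.795,9.995): [(46.8703, 0) (87, 0) (87, 15) (57.2625, 15)]  |A|=524.0036
4. ⊥bis P2·P3 via (32.825,8.535): [(46.8703, 0) (87, 0) (87, 15) (57.2625, 15)]  |A|=524.0036
5. ⊥bis P2·P4 via (35.37,3.745): [(46.8703, 0) (87, 0) (87, 15) (57.2625, 15)]  |A|=524.0036
6. ⊥bis P2·P5 via (66.38,4.09): [(46.8703, 0) (65.309, 0) (69.237, 15) (57.2625, 15)]  |A|=228.0982
7. canonical 4-gon: [(46.8703, 0) (65.309, 0) (69.237, 15) (57.2625, 15)]
8. shoelace: 228.0982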